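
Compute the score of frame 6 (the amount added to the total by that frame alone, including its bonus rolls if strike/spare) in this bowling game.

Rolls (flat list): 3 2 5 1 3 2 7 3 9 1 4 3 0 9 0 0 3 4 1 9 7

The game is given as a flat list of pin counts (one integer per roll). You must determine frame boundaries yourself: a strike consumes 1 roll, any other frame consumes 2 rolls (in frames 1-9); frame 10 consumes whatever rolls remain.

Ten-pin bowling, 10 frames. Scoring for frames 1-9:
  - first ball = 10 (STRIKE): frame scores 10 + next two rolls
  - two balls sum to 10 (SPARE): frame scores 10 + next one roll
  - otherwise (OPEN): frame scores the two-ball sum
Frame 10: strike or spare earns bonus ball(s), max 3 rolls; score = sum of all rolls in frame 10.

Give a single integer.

Answer: 7

Derivation:
Frame 1: OPEN (3+2=5). Cumulative: 5
Frame 2: OPEN (5+1=6). Cumulative: 11
Frame 3: OPEN (3+2=5). Cumulative: 16
Frame 4: SPARE (7+3=10). 10 + next roll (9) = 19. Cumulative: 35
Frame 5: SPARE (9+1=10). 10 + next roll (4) = 14. Cumulative: 49
Frame 6: OPEN (4+3=7). Cumulative: 56
Frame 7: OPEN (0+9=9). Cumulative: 65
Frame 8: OPEN (0+0=0). Cumulative: 65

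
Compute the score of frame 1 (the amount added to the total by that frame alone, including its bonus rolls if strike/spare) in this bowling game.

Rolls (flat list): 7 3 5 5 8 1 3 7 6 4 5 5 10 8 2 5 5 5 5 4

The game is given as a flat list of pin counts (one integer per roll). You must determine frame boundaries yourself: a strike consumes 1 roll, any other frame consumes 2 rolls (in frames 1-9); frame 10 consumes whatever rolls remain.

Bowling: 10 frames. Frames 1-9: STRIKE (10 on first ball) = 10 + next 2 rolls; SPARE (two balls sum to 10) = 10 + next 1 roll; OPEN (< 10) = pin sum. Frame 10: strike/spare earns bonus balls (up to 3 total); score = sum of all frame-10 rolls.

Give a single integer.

Answer: 15

Derivation:
Frame 1: SPARE (7+3=10). 10 + next roll (5) = 15. Cumulative: 15
Frame 2: SPARE (5+5=10). 10 + next roll (8) = 18. Cumulative: 33
Frame 3: OPEN (8+1=9). Cumulative: 42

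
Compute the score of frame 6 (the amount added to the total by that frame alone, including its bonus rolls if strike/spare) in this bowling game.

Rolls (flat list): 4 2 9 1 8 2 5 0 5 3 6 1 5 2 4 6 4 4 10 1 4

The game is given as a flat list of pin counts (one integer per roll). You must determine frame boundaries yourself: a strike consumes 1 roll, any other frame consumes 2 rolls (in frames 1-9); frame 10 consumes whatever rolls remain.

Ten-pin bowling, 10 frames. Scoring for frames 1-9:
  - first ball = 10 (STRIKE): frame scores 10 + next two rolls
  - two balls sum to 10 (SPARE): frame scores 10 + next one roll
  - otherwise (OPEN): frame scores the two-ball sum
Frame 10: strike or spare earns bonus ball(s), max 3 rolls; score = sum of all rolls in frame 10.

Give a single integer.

Answer: 7

Derivation:
Frame 1: OPEN (4+2=6). Cumulative: 6
Frame 2: SPARE (9+1=10). 10 + next roll (8) = 18. Cumulative: 24
Frame 3: SPARE (8+2=10). 10 + next roll (5) = 15. Cumulative: 39
Frame 4: OPEN (5+0=5). Cumulative: 44
Frame 5: OPEN (5+3=8). Cumulative: 52
Frame 6: OPEN (6+1=7). Cumulative: 59
Frame 7: OPEN (5+2=7). Cumulative: 66
Frame 8: SPARE (4+6=10). 10 + next roll (4) = 14. Cumulative: 80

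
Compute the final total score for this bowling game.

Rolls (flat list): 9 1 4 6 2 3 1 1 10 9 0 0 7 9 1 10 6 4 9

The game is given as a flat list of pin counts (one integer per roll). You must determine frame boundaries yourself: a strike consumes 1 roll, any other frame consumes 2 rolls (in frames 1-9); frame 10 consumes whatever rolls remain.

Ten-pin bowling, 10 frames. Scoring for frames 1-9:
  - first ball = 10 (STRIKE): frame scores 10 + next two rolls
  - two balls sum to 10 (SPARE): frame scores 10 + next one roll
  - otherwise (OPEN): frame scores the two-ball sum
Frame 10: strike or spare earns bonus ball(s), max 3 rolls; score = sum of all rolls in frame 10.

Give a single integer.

Answer: 127

Derivation:
Frame 1: SPARE (9+1=10). 10 + next roll (4) = 14. Cumulative: 14
Frame 2: SPARE (4+6=10). 10 + next roll (2) = 12. Cumulative: 26
Frame 3: OPEN (2+3=5). Cumulative: 31
Frame 4: OPEN (1+1=2). Cumulative: 33
Frame 5: STRIKE. 10 + next two rolls (9+0) = 19. Cumulative: 52
Frame 6: OPEN (9+0=9). Cumulative: 61
Frame 7: OPEN (0+7=7). Cumulative: 68
Frame 8: SPARE (9+1=10). 10 + next roll (10) = 20. Cumulative: 88
Frame 9: STRIKE. 10 + next two rolls (6+4) = 20. Cumulative: 108
Frame 10: SPARE. Sum of all frame-10 rolls (6+4+9) = 19. Cumulative: 127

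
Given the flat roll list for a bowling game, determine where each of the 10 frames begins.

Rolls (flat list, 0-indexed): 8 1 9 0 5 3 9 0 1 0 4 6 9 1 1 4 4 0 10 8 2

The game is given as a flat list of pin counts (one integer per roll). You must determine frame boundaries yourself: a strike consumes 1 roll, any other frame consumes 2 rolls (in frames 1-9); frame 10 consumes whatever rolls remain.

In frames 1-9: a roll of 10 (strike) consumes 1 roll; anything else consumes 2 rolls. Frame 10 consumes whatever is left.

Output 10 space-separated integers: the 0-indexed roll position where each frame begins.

Answer: 0 2 4 6 8 10 12 14 16 18

Derivation:
Frame 1 starts at roll index 0: rolls=8,1 (sum=9), consumes 2 rolls
Frame 2 starts at roll index 2: rolls=9,0 (sum=9), consumes 2 rolls
Frame 3 starts at roll index 4: rolls=5,3 (sum=8), consumes 2 rolls
Frame 4 starts at roll index 6: rolls=9,0 (sum=9), consumes 2 rolls
Frame 5 starts at roll index 8: rolls=1,0 (sum=1), consumes 2 rolls
Frame 6 starts at roll index 10: rolls=4,6 (sum=10), consumes 2 rolls
Frame 7 starts at roll index 12: rolls=9,1 (sum=10), consumes 2 rolls
Frame 8 starts at roll index 14: rolls=1,4 (sum=5), consumes 2 rolls
Frame 9 starts at roll index 16: rolls=4,0 (sum=4), consumes 2 rolls
Frame 10 starts at roll index 18: 3 remaining rolls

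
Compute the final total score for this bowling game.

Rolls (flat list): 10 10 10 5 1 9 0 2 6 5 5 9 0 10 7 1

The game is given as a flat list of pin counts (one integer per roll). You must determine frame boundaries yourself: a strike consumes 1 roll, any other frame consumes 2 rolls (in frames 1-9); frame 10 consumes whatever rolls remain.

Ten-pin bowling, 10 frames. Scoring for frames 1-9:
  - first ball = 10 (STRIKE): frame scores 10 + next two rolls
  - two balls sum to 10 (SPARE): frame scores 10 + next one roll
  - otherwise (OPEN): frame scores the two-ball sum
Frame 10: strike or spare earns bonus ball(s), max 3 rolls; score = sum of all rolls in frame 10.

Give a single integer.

Frame 1: STRIKE. 10 + next two rolls (10+10) = 30. Cumulative: 30
Frame 2: STRIKE. 10 + next two rolls (10+5) = 25. Cumulative: 55
Frame 3: STRIKE. 10 + next two rolls (5+1) = 16. Cumulative: 71
Frame 4: OPEN (5+1=6). Cumulative: 77
Frame 5: OPEN (9+0=9). Cumulative: 86
Frame 6: OPEN (2+6=8). Cumulative: 94
Frame 7: SPARE (5+5=10). 10 + next roll (9) = 19. Cumulative: 113
Frame 8: OPEN (9+0=9). Cumulative: 122
Frame 9: STRIKE. 10 + next two rolls (7+1) = 18. Cumulative: 140
Frame 10: OPEN. Sum of all frame-10 rolls (7+1) = 8. Cumulative: 148

Answer: 148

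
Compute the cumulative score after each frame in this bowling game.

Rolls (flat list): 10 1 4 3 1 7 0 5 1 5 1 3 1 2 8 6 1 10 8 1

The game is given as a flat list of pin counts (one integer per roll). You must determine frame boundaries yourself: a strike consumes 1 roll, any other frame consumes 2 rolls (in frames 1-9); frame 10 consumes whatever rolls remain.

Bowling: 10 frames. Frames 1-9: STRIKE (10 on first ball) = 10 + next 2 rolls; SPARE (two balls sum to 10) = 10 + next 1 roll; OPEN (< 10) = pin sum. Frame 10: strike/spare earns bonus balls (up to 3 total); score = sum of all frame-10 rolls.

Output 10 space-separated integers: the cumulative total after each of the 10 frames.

Answer: 15 20 24 31 37 43 47 63 70 89

Derivation:
Frame 1: STRIKE. 10 + next two rolls (1+4) = 15. Cumulative: 15
Frame 2: OPEN (1+4=5). Cumulative: 20
Frame 3: OPEN (3+1=4). Cumulative: 24
Frame 4: OPEN (7+0=7). Cumulative: 31
Frame 5: OPEN (5+1=6). Cumulative: 37
Frame 6: OPEN (5+1=6). Cumulative: 43
Frame 7: OPEN (3+1=4). Cumulative: 47
Frame 8: SPARE (2+8=10). 10 + next roll (6) = 16. Cumulative: 63
Frame 9: OPEN (6+1=7). Cumulative: 70
Frame 10: STRIKE. Sum of all frame-10 rolls (10+8+1) = 19. Cumulative: 89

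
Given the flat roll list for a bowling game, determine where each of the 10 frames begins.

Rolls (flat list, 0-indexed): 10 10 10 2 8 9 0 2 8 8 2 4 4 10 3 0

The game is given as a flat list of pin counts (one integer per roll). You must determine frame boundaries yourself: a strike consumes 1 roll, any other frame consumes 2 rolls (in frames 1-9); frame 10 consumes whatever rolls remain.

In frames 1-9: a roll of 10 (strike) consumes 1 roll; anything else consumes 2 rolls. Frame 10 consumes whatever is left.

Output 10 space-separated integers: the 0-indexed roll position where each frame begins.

Frame 1 starts at roll index 0: roll=10 (strike), consumes 1 roll
Frame 2 starts at roll index 1: roll=10 (strike), consumes 1 roll
Frame 3 starts at roll index 2: roll=10 (strike), consumes 1 roll
Frame 4 starts at roll index 3: rolls=2,8 (sum=10), consumes 2 rolls
Frame 5 starts at roll index 5: rolls=9,0 (sum=9), consumes 2 rolls
Frame 6 starts at roll index 7: rolls=2,8 (sum=10), consumes 2 rolls
Frame 7 starts at roll index 9: rolls=8,2 (sum=10), consumes 2 rolls
Frame 8 starts at roll index 11: rolls=4,4 (sum=8), consumes 2 rolls
Frame 9 starts at roll index 13: roll=10 (strike), consumes 1 roll
Frame 10 starts at roll index 14: 2 remaining rolls

Answer: 0 1 2 3 5 7 9 11 13 14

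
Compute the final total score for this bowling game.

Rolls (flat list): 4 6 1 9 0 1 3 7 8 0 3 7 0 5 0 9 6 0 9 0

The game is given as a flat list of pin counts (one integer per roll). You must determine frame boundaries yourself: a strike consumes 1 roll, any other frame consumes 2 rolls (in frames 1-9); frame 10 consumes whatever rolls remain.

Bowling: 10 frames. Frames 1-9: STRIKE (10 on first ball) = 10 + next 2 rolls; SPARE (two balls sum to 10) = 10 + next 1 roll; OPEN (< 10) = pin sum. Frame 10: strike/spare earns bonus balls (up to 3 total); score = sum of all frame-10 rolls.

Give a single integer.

Frame 1: SPARE (4+6=10). 10 + next roll (1) = 11. Cumulative: 11
Frame 2: SPARE (1+9=10). 10 + next roll (0) = 10. Cumulative: 21
Frame 3: OPEN (0+1=1). Cumulative: 22
Frame 4: SPARE (3+7=10). 10 + next roll (8) = 18. Cumulative: 40
Frame 5: OPEN (8+0=8). Cumulative: 48
Frame 6: SPARE (3+7=10). 10 + next roll (0) = 10. Cumulative: 58
Frame 7: OPEN (0+5=5). Cumulative: 63
Frame 8: OPEN (0+9=9). Cumulative: 72
Frame 9: OPEN (6+0=6). Cumulative: 78
Frame 10: OPEN. Sum of all frame-10 rolls (9+0) = 9. Cumulative: 87

Answer: 87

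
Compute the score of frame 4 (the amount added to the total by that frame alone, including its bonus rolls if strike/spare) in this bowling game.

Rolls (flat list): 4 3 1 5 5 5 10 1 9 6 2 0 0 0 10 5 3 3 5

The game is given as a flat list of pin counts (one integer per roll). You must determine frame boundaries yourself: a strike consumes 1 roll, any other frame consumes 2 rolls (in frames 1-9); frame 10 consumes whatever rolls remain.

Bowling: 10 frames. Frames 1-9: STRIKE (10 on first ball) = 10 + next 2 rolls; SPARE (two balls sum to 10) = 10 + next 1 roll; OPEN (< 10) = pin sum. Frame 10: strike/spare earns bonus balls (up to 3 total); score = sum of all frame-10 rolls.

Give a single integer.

Frame 1: OPEN (4+3=7). Cumulative: 7
Frame 2: OPEN (1+5=6). Cumulative: 13
Frame 3: SPARE (5+5=10). 10 + next roll (10) = 20. Cumulative: 33
Frame 4: STRIKE. 10 + next two rolls (1+9) = 20. Cumulative: 53
Frame 5: SPARE (1+9=10). 10 + next roll (6) = 16. Cumulative: 69
Frame 6: OPEN (6+2=8). Cumulative: 77

Answer: 20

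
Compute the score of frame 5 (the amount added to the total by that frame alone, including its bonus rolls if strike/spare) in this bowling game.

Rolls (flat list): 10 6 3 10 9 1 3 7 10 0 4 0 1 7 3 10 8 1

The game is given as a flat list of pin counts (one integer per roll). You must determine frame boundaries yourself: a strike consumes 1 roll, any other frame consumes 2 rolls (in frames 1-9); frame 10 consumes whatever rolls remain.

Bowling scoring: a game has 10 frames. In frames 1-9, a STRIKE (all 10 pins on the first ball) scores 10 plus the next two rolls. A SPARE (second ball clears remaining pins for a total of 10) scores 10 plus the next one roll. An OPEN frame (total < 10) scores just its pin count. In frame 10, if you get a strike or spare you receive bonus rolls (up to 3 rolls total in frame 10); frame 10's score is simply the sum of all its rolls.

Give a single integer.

Frame 1: STRIKE. 10 + next two rolls (6+3) = 19. Cumulative: 19
Frame 2: OPEN (6+3=9). Cumulative: 28
Frame 3: STRIKE. 10 + next two rolls (9+1) = 20. Cumulative: 48
Frame 4: SPARE (9+1=10). 10 + next roll (3) = 13. Cumulative: 61
Frame 5: SPARE (3+7=10). 10 + next roll (10) = 20. Cumulative: 81
Frame 6: STRIKE. 10 + next two rolls (0+4) = 14. Cumulative: 95
Frame 7: OPEN (0+4=4). Cumulative: 99

Answer: 20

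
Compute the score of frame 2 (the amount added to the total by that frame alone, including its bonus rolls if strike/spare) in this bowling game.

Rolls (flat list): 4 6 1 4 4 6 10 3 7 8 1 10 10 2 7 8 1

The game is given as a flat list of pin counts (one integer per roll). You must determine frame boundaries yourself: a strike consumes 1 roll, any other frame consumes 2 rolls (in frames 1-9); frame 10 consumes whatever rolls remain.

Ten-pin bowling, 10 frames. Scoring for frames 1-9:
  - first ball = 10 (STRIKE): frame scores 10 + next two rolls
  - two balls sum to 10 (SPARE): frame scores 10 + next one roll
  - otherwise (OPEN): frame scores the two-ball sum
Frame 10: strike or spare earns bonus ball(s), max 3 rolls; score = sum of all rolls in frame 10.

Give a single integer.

Answer: 5

Derivation:
Frame 1: SPARE (4+6=10). 10 + next roll (1) = 11. Cumulative: 11
Frame 2: OPEN (1+4=5). Cumulative: 16
Frame 3: SPARE (4+6=10). 10 + next roll (10) = 20. Cumulative: 36
Frame 4: STRIKE. 10 + next two rolls (3+7) = 20. Cumulative: 56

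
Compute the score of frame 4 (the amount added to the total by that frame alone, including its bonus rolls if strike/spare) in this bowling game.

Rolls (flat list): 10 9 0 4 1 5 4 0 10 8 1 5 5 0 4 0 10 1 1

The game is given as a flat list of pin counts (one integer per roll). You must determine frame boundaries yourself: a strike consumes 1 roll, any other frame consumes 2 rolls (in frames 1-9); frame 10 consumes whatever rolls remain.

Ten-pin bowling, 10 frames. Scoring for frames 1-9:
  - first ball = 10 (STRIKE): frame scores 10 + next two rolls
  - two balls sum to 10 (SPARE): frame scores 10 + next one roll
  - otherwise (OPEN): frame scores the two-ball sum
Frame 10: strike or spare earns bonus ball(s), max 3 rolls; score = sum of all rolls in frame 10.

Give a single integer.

Frame 1: STRIKE. 10 + next two rolls (9+0) = 19. Cumulative: 19
Frame 2: OPEN (9+0=9). Cumulative: 28
Frame 3: OPEN (4+1=5). Cumulative: 33
Frame 4: OPEN (5+4=9). Cumulative: 42
Frame 5: SPARE (0+10=10). 10 + next roll (8) = 18. Cumulative: 60
Frame 6: OPEN (8+1=9). Cumulative: 69

Answer: 9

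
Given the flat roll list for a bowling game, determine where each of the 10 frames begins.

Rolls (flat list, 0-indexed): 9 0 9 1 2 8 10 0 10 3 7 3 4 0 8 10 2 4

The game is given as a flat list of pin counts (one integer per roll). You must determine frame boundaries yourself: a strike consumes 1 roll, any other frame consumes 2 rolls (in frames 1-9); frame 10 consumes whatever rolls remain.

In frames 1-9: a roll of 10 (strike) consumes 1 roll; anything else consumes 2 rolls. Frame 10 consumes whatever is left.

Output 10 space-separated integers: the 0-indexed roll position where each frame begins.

Frame 1 starts at roll index 0: rolls=9,0 (sum=9), consumes 2 rolls
Frame 2 starts at roll index 2: rolls=9,1 (sum=10), consumes 2 rolls
Frame 3 starts at roll index 4: rolls=2,8 (sum=10), consumes 2 rolls
Frame 4 starts at roll index 6: roll=10 (strike), consumes 1 roll
Frame 5 starts at roll index 7: rolls=0,10 (sum=10), consumes 2 rolls
Frame 6 starts at roll index 9: rolls=3,7 (sum=10), consumes 2 rolls
Frame 7 starts at roll index 11: rolls=3,4 (sum=7), consumes 2 rolls
Frame 8 starts at roll index 13: rolls=0,8 (sum=8), consumes 2 rolls
Frame 9 starts at roll index 15: roll=10 (strike), consumes 1 roll
Frame 10 starts at roll index 16: 2 remaining rolls

Answer: 0 2 4 6 7 9 11 13 15 16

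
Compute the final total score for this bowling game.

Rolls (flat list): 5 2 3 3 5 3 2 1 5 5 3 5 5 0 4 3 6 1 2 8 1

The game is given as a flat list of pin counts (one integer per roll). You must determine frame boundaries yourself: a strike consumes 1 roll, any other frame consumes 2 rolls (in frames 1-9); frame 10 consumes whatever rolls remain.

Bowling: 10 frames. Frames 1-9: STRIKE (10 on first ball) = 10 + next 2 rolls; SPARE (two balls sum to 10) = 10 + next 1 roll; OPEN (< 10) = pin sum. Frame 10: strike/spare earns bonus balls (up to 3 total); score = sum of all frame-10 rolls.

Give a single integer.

Frame 1: OPEN (5+2=7). Cumulative: 7
Frame 2: OPEN (3+3=6). Cumulative: 13
Frame 3: OPEN (5+3=8). Cumulative: 21
Frame 4: OPEN (2+1=3). Cumulative: 24
Frame 5: SPARE (5+5=10). 10 + next roll (3) = 13. Cumulative: 37
Frame 6: OPEN (3+5=8). Cumulative: 45
Frame 7: OPEN (5+0=5). Cumulative: 50
Frame 8: OPEN (4+3=7). Cumulative: 57
Frame 9: OPEN (6+1=7). Cumulative: 64
Frame 10: SPARE. Sum of all frame-10 rolls (2+8+1) = 11. Cumulative: 75

Answer: 75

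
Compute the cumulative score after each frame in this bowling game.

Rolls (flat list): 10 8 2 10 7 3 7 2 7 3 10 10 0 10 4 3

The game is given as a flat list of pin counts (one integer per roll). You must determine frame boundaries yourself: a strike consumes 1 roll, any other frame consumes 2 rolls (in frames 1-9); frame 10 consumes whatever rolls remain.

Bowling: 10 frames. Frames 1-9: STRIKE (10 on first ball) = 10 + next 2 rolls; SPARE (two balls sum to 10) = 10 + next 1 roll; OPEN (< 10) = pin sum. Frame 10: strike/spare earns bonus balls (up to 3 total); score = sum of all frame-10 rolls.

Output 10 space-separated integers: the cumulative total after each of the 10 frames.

Frame 1: STRIKE. 10 + next two rolls (8+2) = 20. Cumulative: 20
Frame 2: SPARE (8+2=10). 10 + next roll (10) = 20. Cumulative: 40
Frame 3: STRIKE. 10 + next two rolls (7+3) = 20. Cumulative: 60
Frame 4: SPARE (7+3=10). 10 + next roll (7) = 17. Cumulative: 77
Frame 5: OPEN (7+2=9). Cumulative: 86
Frame 6: SPARE (7+3=10). 10 + next roll (10) = 20. Cumulative: 106
Frame 7: STRIKE. 10 + next two rolls (10+0) = 20. Cumulative: 126
Frame 8: STRIKE. 10 + next two rolls (0+10) = 20. Cumulative: 146
Frame 9: SPARE (0+10=10). 10 + next roll (4) = 14. Cumulative: 160
Frame 10: OPEN. Sum of all frame-10 rolls (4+3) = 7. Cumulative: 167

Answer: 20 40 60 77 86 106 126 146 160 167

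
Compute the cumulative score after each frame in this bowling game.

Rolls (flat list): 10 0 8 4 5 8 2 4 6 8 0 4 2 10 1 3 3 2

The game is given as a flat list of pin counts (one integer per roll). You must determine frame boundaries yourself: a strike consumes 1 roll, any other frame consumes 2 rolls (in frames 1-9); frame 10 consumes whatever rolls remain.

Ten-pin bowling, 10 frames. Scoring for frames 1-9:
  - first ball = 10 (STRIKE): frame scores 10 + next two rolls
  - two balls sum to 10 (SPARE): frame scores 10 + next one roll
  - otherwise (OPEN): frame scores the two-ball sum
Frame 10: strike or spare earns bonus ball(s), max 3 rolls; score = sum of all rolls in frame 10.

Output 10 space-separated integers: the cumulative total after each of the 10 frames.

Answer: 18 26 35 49 67 75 81 95 99 104

Derivation:
Frame 1: STRIKE. 10 + next two rolls (0+8) = 18. Cumulative: 18
Frame 2: OPEN (0+8=8). Cumulative: 26
Frame 3: OPEN (4+5=9). Cumulative: 35
Frame 4: SPARE (8+2=10). 10 + next roll (4) = 14. Cumulative: 49
Frame 5: SPARE (4+6=10). 10 + next roll (8) = 18. Cumulative: 67
Frame 6: OPEN (8+0=8). Cumulative: 75
Frame 7: OPEN (4+2=6). Cumulative: 81
Frame 8: STRIKE. 10 + next two rolls (1+3) = 14. Cumulative: 95
Frame 9: OPEN (1+3=4). Cumulative: 99
Frame 10: OPEN. Sum of all frame-10 rolls (3+2) = 5. Cumulative: 104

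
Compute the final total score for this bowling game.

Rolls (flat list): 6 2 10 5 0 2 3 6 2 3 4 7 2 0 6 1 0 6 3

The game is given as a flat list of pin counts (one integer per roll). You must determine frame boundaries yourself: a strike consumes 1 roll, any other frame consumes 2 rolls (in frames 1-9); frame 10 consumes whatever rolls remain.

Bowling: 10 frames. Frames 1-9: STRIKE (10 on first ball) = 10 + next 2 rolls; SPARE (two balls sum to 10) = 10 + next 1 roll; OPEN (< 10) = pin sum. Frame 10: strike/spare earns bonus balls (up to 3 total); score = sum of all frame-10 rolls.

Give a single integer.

Frame 1: OPEN (6+2=8). Cumulative: 8
Frame 2: STRIKE. 10 + next two rolls (5+0) = 15. Cumulative: 23
Frame 3: OPEN (5+0=5). Cumulative: 28
Frame 4: OPEN (2+3=5). Cumulative: 33
Frame 5: OPEN (6+2=8). Cumulative: 41
Frame 6: OPEN (3+4=7). Cumulative: 48
Frame 7: OPEN (7+2=9). Cumulative: 57
Frame 8: OPEN (0+6=6). Cumulative: 63
Frame 9: OPEN (1+0=1). Cumulative: 64
Frame 10: OPEN. Sum of all frame-10 rolls (6+3) = 9. Cumulative: 73

Answer: 73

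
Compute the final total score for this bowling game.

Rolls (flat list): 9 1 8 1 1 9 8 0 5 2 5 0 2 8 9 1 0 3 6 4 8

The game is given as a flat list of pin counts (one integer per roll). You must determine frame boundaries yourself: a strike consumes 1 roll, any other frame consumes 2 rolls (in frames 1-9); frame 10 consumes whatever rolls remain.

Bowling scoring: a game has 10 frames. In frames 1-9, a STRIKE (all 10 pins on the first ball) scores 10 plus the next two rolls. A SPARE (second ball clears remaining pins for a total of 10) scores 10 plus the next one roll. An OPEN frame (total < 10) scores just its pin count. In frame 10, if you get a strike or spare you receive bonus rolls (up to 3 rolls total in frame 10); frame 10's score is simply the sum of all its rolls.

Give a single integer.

Answer: 115

Derivation:
Frame 1: SPARE (9+1=10). 10 + next roll (8) = 18. Cumulative: 18
Frame 2: OPEN (8+1=9). Cumulative: 27
Frame 3: SPARE (1+9=10). 10 + next roll (8) = 18. Cumulative: 45
Frame 4: OPEN (8+0=8). Cumulative: 53
Frame 5: OPEN (5+2=7). Cumulative: 60
Frame 6: OPEN (5+0=5). Cumulative: 65
Frame 7: SPARE (2+8=10). 10 + next roll (9) = 19. Cumulative: 84
Frame 8: SPARE (9+1=10). 10 + next roll (0) = 10. Cumulative: 94
Frame 9: OPEN (0+3=3). Cumulative: 97
Frame 10: SPARE. Sum of all frame-10 rolls (6+4+8) = 18. Cumulative: 115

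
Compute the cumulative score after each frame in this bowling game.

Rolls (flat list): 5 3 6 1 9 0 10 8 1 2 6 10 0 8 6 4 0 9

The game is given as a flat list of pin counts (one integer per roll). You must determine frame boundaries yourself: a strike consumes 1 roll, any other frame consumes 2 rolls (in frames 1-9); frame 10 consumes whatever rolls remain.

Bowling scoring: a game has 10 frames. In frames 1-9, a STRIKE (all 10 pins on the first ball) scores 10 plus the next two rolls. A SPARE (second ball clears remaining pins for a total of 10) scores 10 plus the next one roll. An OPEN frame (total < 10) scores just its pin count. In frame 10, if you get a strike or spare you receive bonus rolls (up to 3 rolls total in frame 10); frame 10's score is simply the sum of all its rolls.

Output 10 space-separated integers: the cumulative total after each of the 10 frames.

Answer: 8 15 24 43 52 60 78 86 96 105

Derivation:
Frame 1: OPEN (5+3=8). Cumulative: 8
Frame 2: OPEN (6+1=7). Cumulative: 15
Frame 3: OPEN (9+0=9). Cumulative: 24
Frame 4: STRIKE. 10 + next two rolls (8+1) = 19. Cumulative: 43
Frame 5: OPEN (8+1=9). Cumulative: 52
Frame 6: OPEN (2+6=8). Cumulative: 60
Frame 7: STRIKE. 10 + next two rolls (0+8) = 18. Cumulative: 78
Frame 8: OPEN (0+8=8). Cumulative: 86
Frame 9: SPARE (6+4=10). 10 + next roll (0) = 10. Cumulative: 96
Frame 10: OPEN. Sum of all frame-10 rolls (0+9) = 9. Cumulative: 105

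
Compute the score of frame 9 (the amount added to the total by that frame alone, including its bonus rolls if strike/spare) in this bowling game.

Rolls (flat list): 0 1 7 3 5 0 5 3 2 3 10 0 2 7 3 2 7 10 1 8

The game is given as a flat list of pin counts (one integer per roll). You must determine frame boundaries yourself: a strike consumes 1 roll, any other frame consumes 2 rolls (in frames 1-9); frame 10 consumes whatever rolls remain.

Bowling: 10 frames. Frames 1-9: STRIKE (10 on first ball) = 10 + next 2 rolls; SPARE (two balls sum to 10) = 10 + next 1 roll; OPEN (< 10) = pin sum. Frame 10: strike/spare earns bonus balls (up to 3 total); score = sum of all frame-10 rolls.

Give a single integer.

Frame 1: OPEN (0+1=1). Cumulative: 1
Frame 2: SPARE (7+3=10). 10 + next roll (5) = 15. Cumulative: 16
Frame 3: OPEN (5+0=5). Cumulative: 21
Frame 4: OPEN (5+3=8). Cumulative: 29
Frame 5: OPEN (2+3=5). Cumulative: 34
Frame 6: STRIKE. 10 + next two rolls (0+2) = 12. Cumulative: 46
Frame 7: OPEN (0+2=2). Cumulative: 48
Frame 8: SPARE (7+3=10). 10 + next roll (2) = 12. Cumulative: 60
Frame 9: OPEN (2+7=9). Cumulative: 69
Frame 10: STRIKE. Sum of all frame-10 rolls (10+1+8) = 19. Cumulative: 88

Answer: 9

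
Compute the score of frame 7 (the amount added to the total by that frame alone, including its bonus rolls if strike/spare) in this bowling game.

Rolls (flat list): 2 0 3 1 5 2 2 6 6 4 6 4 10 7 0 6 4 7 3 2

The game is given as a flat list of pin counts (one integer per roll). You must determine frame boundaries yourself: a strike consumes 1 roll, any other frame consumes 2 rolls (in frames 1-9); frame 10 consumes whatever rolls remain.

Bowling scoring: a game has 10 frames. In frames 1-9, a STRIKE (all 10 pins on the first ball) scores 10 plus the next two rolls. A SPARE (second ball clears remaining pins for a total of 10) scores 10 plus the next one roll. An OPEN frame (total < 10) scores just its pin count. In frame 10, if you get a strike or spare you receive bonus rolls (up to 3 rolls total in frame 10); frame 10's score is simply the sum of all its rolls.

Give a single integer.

Frame 1: OPEN (2+0=2). Cumulative: 2
Frame 2: OPEN (3+1=4). Cumulative: 6
Frame 3: OPEN (5+2=7). Cumulative: 13
Frame 4: OPEN (2+6=8). Cumulative: 21
Frame 5: SPARE (6+4=10). 10 + next roll (6) = 16. Cumulative: 37
Frame 6: SPARE (6+4=10). 10 + next roll (10) = 20. Cumulative: 57
Frame 7: STRIKE. 10 + next two rolls (7+0) = 17. Cumulative: 74
Frame 8: OPEN (7+0=7). Cumulative: 81
Frame 9: SPARE (6+4=10). 10 + next roll (7) = 17. Cumulative: 98

Answer: 17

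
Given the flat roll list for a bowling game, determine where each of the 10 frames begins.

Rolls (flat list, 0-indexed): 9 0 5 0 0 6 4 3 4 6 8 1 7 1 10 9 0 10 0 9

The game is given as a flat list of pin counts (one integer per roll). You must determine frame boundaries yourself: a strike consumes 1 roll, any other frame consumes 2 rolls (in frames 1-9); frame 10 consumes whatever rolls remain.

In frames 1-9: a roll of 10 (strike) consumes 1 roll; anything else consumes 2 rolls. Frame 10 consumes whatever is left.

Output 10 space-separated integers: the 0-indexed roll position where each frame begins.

Frame 1 starts at roll index 0: rolls=9,0 (sum=9), consumes 2 rolls
Frame 2 starts at roll index 2: rolls=5,0 (sum=5), consumes 2 rolls
Frame 3 starts at roll index 4: rolls=0,6 (sum=6), consumes 2 rolls
Frame 4 starts at roll index 6: rolls=4,3 (sum=7), consumes 2 rolls
Frame 5 starts at roll index 8: rolls=4,6 (sum=10), consumes 2 rolls
Frame 6 starts at roll index 10: rolls=8,1 (sum=9), consumes 2 rolls
Frame 7 starts at roll index 12: rolls=7,1 (sum=8), consumes 2 rolls
Frame 8 starts at roll index 14: roll=10 (strike), consumes 1 roll
Frame 9 starts at roll index 15: rolls=9,0 (sum=9), consumes 2 rolls
Frame 10 starts at roll index 17: 3 remaining rolls

Answer: 0 2 4 6 8 10 12 14 15 17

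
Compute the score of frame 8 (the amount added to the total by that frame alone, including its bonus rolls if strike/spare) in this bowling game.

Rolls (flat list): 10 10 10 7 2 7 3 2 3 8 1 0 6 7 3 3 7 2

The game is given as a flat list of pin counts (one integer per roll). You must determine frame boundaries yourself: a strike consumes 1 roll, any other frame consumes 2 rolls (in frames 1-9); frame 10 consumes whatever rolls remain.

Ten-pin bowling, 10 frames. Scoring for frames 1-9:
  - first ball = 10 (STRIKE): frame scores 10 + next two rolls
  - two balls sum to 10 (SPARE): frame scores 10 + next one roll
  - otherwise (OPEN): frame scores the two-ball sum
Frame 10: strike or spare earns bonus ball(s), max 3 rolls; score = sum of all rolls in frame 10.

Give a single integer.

Answer: 6

Derivation:
Frame 1: STRIKE. 10 + next two rolls (10+10) = 30. Cumulative: 30
Frame 2: STRIKE. 10 + next two rolls (10+7) = 27. Cumulative: 57
Frame 3: STRIKE. 10 + next two rolls (7+2) = 19. Cumulative: 76
Frame 4: OPEN (7+2=9). Cumulative: 85
Frame 5: SPARE (7+3=10). 10 + next roll (2) = 12. Cumulative: 97
Frame 6: OPEN (2+3=5). Cumulative: 102
Frame 7: OPEN (8+1=9). Cumulative: 111
Frame 8: OPEN (0+6=6). Cumulative: 117
Frame 9: SPARE (7+3=10). 10 + next roll (3) = 13. Cumulative: 130
Frame 10: SPARE. Sum of all frame-10 rolls (3+7+2) = 12. Cumulative: 142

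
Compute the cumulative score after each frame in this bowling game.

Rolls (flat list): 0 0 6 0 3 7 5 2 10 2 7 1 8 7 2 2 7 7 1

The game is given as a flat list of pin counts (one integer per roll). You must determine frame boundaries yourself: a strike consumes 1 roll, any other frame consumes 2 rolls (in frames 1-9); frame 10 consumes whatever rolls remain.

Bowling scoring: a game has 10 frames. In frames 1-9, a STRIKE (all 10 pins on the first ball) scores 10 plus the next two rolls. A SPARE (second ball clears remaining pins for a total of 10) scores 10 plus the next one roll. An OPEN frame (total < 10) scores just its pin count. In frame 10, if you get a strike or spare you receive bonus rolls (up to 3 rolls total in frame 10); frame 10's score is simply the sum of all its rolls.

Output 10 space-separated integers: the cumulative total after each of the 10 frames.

Frame 1: OPEN (0+0=0). Cumulative: 0
Frame 2: OPEN (6+0=6). Cumulative: 6
Frame 3: SPARE (3+7=10). 10 + next roll (5) = 15. Cumulative: 21
Frame 4: OPEN (5+2=7). Cumulative: 28
Frame 5: STRIKE. 10 + next two rolls (2+7) = 19. Cumulative: 47
Frame 6: OPEN (2+7=9). Cumulative: 56
Frame 7: OPEN (1+8=9). Cumulative: 65
Frame 8: OPEN (7+2=9). Cumulative: 74
Frame 9: OPEN (2+7=9). Cumulative: 83
Frame 10: OPEN. Sum of all frame-10 rolls (7+1) = 8. Cumulative: 91

Answer: 0 6 21 28 47 56 65 74 83 91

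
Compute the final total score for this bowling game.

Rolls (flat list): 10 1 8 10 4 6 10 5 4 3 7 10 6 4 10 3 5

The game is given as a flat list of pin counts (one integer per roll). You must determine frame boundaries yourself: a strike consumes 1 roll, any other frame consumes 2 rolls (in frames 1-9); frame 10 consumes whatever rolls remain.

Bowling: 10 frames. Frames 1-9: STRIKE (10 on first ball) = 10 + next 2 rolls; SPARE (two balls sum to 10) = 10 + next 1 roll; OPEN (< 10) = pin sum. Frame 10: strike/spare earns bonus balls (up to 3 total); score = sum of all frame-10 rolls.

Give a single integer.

Answer: 174

Derivation:
Frame 1: STRIKE. 10 + next two rolls (1+8) = 19. Cumulative: 19
Frame 2: OPEN (1+8=9). Cumulative: 28
Frame 3: STRIKE. 10 + next two rolls (4+6) = 20. Cumulative: 48
Frame 4: SPARE (4+6=10). 10 + next roll (10) = 20. Cumulative: 68
Frame 5: STRIKE. 10 + next two rolls (5+4) = 19. Cumulative: 87
Frame 6: OPEN (5+4=9). Cumulative: 96
Frame 7: SPARE (3+7=10). 10 + next roll (10) = 20. Cumulative: 116
Frame 8: STRIKE. 10 + next two rolls (6+4) = 20. Cumulative: 136
Frame 9: SPARE (6+4=10). 10 + next roll (10) = 20. Cumulative: 156
Frame 10: STRIKE. Sum of all frame-10 rolls (10+3+5) = 18. Cumulative: 174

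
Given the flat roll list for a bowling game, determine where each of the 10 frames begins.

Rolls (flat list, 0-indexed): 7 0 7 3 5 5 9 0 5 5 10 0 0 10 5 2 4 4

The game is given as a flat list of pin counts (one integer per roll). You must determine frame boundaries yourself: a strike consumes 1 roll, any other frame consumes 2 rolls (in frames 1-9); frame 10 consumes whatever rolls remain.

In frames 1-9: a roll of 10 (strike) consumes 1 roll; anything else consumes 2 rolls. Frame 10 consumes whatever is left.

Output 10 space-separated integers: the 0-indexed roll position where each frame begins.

Frame 1 starts at roll index 0: rolls=7,0 (sum=7), consumes 2 rolls
Frame 2 starts at roll index 2: rolls=7,3 (sum=10), consumes 2 rolls
Frame 3 starts at roll index 4: rolls=5,5 (sum=10), consumes 2 rolls
Frame 4 starts at roll index 6: rolls=9,0 (sum=9), consumes 2 rolls
Frame 5 starts at roll index 8: rolls=5,5 (sum=10), consumes 2 rolls
Frame 6 starts at roll index 10: roll=10 (strike), consumes 1 roll
Frame 7 starts at roll index 11: rolls=0,0 (sum=0), consumes 2 rolls
Frame 8 starts at roll index 13: roll=10 (strike), consumes 1 roll
Frame 9 starts at roll index 14: rolls=5,2 (sum=7), consumes 2 rolls
Frame 10 starts at roll index 16: 2 remaining rolls

Answer: 0 2 4 6 8 10 11 13 14 16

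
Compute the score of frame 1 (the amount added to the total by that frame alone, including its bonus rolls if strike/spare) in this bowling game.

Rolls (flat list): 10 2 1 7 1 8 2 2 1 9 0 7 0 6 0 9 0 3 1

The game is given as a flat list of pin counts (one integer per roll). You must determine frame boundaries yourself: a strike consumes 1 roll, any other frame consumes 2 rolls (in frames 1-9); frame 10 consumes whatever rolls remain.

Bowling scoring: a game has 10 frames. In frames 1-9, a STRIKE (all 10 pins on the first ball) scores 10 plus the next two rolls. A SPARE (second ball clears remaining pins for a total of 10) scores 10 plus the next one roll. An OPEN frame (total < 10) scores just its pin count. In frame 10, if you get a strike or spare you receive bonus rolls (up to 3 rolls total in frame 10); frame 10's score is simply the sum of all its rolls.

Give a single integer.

Answer: 13

Derivation:
Frame 1: STRIKE. 10 + next two rolls (2+1) = 13. Cumulative: 13
Frame 2: OPEN (2+1=3). Cumulative: 16
Frame 3: OPEN (7+1=8). Cumulative: 24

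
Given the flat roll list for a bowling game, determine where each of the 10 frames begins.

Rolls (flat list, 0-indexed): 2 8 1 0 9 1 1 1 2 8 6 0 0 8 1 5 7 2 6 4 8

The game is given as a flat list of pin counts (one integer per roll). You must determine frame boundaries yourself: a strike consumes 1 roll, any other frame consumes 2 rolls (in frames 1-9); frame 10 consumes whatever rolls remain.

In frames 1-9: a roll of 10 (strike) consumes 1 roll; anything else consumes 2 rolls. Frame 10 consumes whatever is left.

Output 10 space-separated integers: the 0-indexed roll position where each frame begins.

Frame 1 starts at roll index 0: rolls=2,8 (sum=10), consumes 2 rolls
Frame 2 starts at roll index 2: rolls=1,0 (sum=1), consumes 2 rolls
Frame 3 starts at roll index 4: rolls=9,1 (sum=10), consumes 2 rolls
Frame 4 starts at roll index 6: rolls=1,1 (sum=2), consumes 2 rolls
Frame 5 starts at roll index 8: rolls=2,8 (sum=10), consumes 2 rolls
Frame 6 starts at roll index 10: rolls=6,0 (sum=6), consumes 2 rolls
Frame 7 starts at roll index 12: rolls=0,8 (sum=8), consumes 2 rolls
Frame 8 starts at roll index 14: rolls=1,5 (sum=6), consumes 2 rolls
Frame 9 starts at roll index 16: rolls=7,2 (sum=9), consumes 2 rolls
Frame 10 starts at roll index 18: 3 remaining rolls

Answer: 0 2 4 6 8 10 12 14 16 18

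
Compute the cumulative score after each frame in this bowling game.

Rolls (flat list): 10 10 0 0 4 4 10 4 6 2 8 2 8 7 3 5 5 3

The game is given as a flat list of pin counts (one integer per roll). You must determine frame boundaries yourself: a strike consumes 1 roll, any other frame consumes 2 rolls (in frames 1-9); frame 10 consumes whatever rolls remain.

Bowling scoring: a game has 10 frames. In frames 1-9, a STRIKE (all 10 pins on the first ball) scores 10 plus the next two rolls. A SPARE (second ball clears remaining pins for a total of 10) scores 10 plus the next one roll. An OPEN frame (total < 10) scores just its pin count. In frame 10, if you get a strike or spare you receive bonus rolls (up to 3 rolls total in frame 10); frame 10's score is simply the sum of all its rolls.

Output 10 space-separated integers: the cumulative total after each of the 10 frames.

Frame 1: STRIKE. 10 + next two rolls (10+0) = 20. Cumulative: 20
Frame 2: STRIKE. 10 + next two rolls (0+0) = 10. Cumulative: 30
Frame 3: OPEN (0+0=0). Cumulative: 30
Frame 4: OPEN (4+4=8). Cumulative: 38
Frame 5: STRIKE. 10 + next two rolls (4+6) = 20. Cumulative: 58
Frame 6: SPARE (4+6=10). 10 + next roll (2) = 12. Cumulative: 70
Frame 7: SPARE (2+8=10). 10 + next roll (2) = 12. Cumulative: 82
Frame 8: SPARE (2+8=10). 10 + next roll (7) = 17. Cumulative: 99
Frame 9: SPARE (7+3=10). 10 + next roll (5) = 15. Cumulative: 114
Frame 10: SPARE. Sum of all frame-10 rolls (5+5+3) = 13. Cumulative: 127

Answer: 20 30 30 38 58 70 82 99 114 127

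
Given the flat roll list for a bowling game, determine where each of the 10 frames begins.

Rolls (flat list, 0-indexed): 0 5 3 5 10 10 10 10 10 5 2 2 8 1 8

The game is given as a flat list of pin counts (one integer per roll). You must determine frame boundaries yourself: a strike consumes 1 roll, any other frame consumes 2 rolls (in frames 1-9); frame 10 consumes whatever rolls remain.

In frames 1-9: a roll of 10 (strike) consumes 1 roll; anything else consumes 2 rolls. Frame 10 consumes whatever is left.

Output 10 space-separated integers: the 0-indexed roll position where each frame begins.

Frame 1 starts at roll index 0: rolls=0,5 (sum=5), consumes 2 rolls
Frame 2 starts at roll index 2: rolls=3,5 (sum=8), consumes 2 rolls
Frame 3 starts at roll index 4: roll=10 (strike), consumes 1 roll
Frame 4 starts at roll index 5: roll=10 (strike), consumes 1 roll
Frame 5 starts at roll index 6: roll=10 (strike), consumes 1 roll
Frame 6 starts at roll index 7: roll=10 (strike), consumes 1 roll
Frame 7 starts at roll index 8: roll=10 (strike), consumes 1 roll
Frame 8 starts at roll index 9: rolls=5,2 (sum=7), consumes 2 rolls
Frame 9 starts at roll index 11: rolls=2,8 (sum=10), consumes 2 rolls
Frame 10 starts at roll index 13: 2 remaining rolls

Answer: 0 2 4 5 6 7 8 9 11 13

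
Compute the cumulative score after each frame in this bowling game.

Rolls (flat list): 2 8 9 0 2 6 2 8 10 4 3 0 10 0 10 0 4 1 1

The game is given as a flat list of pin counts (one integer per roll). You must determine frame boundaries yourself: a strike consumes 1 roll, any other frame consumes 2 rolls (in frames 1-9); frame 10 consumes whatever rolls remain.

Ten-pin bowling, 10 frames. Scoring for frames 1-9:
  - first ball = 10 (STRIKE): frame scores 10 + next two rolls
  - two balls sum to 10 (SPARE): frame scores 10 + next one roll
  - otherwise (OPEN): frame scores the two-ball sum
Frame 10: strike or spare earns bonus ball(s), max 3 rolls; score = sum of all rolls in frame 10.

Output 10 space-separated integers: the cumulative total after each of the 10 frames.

Answer: 19 28 36 56 73 80 90 100 104 106

Derivation:
Frame 1: SPARE (2+8=10). 10 + next roll (9) = 19. Cumulative: 19
Frame 2: OPEN (9+0=9). Cumulative: 28
Frame 3: OPEN (2+6=8). Cumulative: 36
Frame 4: SPARE (2+8=10). 10 + next roll (10) = 20. Cumulative: 56
Frame 5: STRIKE. 10 + next two rolls (4+3) = 17. Cumulative: 73
Frame 6: OPEN (4+3=7). Cumulative: 80
Frame 7: SPARE (0+10=10). 10 + next roll (0) = 10. Cumulative: 90
Frame 8: SPARE (0+10=10). 10 + next roll (0) = 10. Cumulative: 100
Frame 9: OPEN (0+4=4). Cumulative: 104
Frame 10: OPEN. Sum of all frame-10 rolls (1+1) = 2. Cumulative: 106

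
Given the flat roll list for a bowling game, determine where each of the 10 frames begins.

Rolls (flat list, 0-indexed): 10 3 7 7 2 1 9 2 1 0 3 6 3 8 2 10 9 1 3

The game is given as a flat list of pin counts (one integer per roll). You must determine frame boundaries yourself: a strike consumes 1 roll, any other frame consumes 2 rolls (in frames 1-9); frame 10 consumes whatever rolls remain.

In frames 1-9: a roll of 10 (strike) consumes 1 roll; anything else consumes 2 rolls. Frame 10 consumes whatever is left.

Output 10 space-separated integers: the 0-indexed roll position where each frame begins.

Answer: 0 1 3 5 7 9 11 13 15 16

Derivation:
Frame 1 starts at roll index 0: roll=10 (strike), consumes 1 roll
Frame 2 starts at roll index 1: rolls=3,7 (sum=10), consumes 2 rolls
Frame 3 starts at roll index 3: rolls=7,2 (sum=9), consumes 2 rolls
Frame 4 starts at roll index 5: rolls=1,9 (sum=10), consumes 2 rolls
Frame 5 starts at roll index 7: rolls=2,1 (sum=3), consumes 2 rolls
Frame 6 starts at roll index 9: rolls=0,3 (sum=3), consumes 2 rolls
Frame 7 starts at roll index 11: rolls=6,3 (sum=9), consumes 2 rolls
Frame 8 starts at roll index 13: rolls=8,2 (sum=10), consumes 2 rolls
Frame 9 starts at roll index 15: roll=10 (strike), consumes 1 roll
Frame 10 starts at roll index 16: 3 remaining rolls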